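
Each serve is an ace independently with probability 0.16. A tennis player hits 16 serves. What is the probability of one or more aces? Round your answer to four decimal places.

P(at least one) = 1 − P(none) = 1 − (1 − 0.16)^16
= 1 − 0.061442 = 0.938558

0.9386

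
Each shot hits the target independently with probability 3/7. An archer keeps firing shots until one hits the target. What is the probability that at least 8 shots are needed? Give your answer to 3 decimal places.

Y = number of shots to the first success; geometric, p = 0.428571.
P(Y > 7) = P(first 7 all fail) = (1−p)^7 = 0.01989

0.020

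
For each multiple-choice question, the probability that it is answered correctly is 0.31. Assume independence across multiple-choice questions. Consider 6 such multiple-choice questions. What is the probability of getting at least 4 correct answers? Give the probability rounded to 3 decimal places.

X ~ Binomial(6, 0.31); P(X ≥ 4) = Σ C(6,k) p^k (1−p)^(6−k) over k:
  k=4: C(6,4)·0.31^4·0.69^2 = 0.06595
  k=5: C(6,5)·0.31^5·0.69^1 = 0.01185
  k=6: C(6,6)·0.31^6·0.69^0 = 0.00089
Total = 0.07869

0.079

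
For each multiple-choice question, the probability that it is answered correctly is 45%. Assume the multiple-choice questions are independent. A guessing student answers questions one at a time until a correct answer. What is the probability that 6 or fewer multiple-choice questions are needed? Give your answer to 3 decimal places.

Y = number of multiple-choice questions to the first success; geometric, p = 0.45.
P(Y ≤ 6) = 1 − (1−p)^6 = 1 − 0.02768 = 0.97232

0.972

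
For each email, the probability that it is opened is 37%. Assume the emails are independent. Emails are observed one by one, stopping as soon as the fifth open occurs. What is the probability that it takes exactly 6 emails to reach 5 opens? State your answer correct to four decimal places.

Y = trial on which the fifth success occurs; negative binomial, r=5, p=0.37.
P(Y=6) = C(5,4) · p^5 · (1−p)^1
= 5 · 0.0069344 · 0.63 = 0.021843

0.0218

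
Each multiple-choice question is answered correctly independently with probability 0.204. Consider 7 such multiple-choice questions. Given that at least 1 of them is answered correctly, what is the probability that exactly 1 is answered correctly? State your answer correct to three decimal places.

X ~ Binomial(7, 0.204). Want P(X=1 | X≥1) = P(X=1) / P(X≥1).
P(X=1) = C(7,1)·0.204^1·0.796^6 = 0.36325
P(X≥1) = 1 − 0.20248 = 0.79752
Ratio = 0.36325 / 0.79752 = 0.45548

0.455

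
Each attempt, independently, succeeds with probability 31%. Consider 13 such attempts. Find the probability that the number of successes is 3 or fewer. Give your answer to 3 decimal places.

0.390

X ~ Binomial(13, 0.31); P(X ≤ 3) = Σ C(13,k) p^k (1−p)^(13−k) over k:
  k=0: C(13,0)·0.31^0·0.69^13 = 0.00804
  k=1: C(13,1)·0.31^1·0.69^12 = 0.04693
  k=2: C(13,2)·0.31^2·0.69^11 = 0.12652
  k=3: C(13,3)·0.31^3·0.69^10 = 0.20842
Total = 0.38991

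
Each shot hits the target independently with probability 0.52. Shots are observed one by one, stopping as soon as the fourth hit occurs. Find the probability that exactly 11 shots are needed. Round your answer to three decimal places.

Y = trial on which the fourth success occurs; negative binomial, r=4, p=0.52.
P(Y=11) = C(10,3) · p^4 · (1−p)^7
= 120 · 0.073116 · 0.0058707 = 0.05151

0.052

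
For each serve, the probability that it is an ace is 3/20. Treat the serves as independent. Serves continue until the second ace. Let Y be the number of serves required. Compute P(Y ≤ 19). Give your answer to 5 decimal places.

Finishing within 19 serves ⇔ at least 2 successes in the first 19. With X ~ Binomial(19, 0.15), P(Y ≤ 19) = 1 − P(X ≤ 1).
  k=0: C(19,0)·0.15^0·0.85^19 = 0.0455994
  k=1: C(19,1)·0.15^1·0.85^18 = 0.1528923
1 − 0.1984917 = 0.8015083

0.80151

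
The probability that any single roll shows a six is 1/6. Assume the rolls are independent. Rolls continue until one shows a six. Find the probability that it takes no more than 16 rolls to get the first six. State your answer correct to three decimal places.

Y = number of rolls to the first success; geometric, p = 0.166667.
P(Y ≤ 16) = 1 − (1−p)^16 = 1 − 0.05409 = 0.94591

0.946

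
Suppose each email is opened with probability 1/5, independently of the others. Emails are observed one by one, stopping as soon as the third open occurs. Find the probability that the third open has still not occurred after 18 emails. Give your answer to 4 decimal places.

0.2713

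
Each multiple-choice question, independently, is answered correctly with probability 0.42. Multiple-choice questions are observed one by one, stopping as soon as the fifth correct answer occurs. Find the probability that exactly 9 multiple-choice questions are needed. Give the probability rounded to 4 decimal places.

0.1035

Y = trial on which the fifth success occurs; negative binomial, r=5, p=0.42.
P(Y=9) = C(8,4) · p^5 · (1−p)^4
= 70 · 0.013069 · 0.11316 = 0.103528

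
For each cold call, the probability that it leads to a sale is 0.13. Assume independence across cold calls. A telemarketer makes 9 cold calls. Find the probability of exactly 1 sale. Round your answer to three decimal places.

0.384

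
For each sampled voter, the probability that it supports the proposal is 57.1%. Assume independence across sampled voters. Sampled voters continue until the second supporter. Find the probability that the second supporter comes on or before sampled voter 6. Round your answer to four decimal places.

0.9440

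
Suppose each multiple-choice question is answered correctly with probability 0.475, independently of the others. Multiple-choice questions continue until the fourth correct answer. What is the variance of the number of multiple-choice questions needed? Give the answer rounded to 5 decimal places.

Y = total multiple-choice questions until the fourth success; negative binomial with r=4, p=0.475.
Var(Y) = r(1−p)/p² = 4·0.525 / 0.475² = 9.3074792

9.30748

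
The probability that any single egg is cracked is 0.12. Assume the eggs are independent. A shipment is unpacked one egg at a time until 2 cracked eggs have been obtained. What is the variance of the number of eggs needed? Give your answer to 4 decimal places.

122.2222

Y = total eggs until the second success; negative binomial with r=2, p=0.12.
Var(Y) = r(1−p)/p² = 2·0.88 / 0.12² = 122.222222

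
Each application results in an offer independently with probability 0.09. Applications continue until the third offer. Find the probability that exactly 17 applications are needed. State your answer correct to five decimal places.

Y = trial on which the third success occurs; negative binomial, r=3, p=0.09.
P(Y=17) = C(16,2) · p^3 · (1−p)^14
= 120 · 0.000729 · 0.26704 = 0.0233608

0.02336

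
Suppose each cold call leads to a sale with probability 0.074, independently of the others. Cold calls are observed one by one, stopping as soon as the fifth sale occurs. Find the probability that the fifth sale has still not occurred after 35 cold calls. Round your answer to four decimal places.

Needing more than 35 cold calls ⇔ fewer than 5 successes in the first 35. With X ~ Binomial(35, 0.074), P(Y > 35) = P(X ≤ 4).
  k=0: C(35,0)·0.074^0·0.926^35 = 0.067824
  k=1: C(35,1)·0.074^1·0.926^34 = 0.189703
  k=2: C(35,2)·0.074^2·0.926^33 = 0.257717
  k=3: C(35,3)·0.074^3·0.926^32 = 0.226546
  k=4: C(35,4)·0.074^4·0.926^31 = 0.144833
P(X ≤ 4) = 0.886623

0.8866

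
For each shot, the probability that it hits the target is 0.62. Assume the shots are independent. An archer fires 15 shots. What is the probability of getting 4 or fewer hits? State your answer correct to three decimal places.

0.006

X ~ Binomial(15, 0.62); P(X ≤ 4) = Σ C(15,k) p^k (1−p)^(15−k) over k:
  k=0: C(15,0)·0.62^0·0.38^15 = 0.00000
  k=1: C(15,1)·0.62^1·0.38^14 = 0.00001
  k=2: C(15,2)·0.62^2·0.38^13 = 0.00014
  k=3: C(15,3)·0.62^3·0.38^12 = 0.00098
  k=4: C(15,4)·0.62^4·0.38^11 = 0.00481
Total = 0.00595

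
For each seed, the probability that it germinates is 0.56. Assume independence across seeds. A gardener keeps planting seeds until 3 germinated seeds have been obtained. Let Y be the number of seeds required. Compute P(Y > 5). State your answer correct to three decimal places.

0.389

Needing more than 5 seeds ⇔ fewer than 3 successes in the first 5. With X ~ Binomial(5, 0.56), P(Y > 5) = P(X ≤ 2).
  k=0: C(5,0)·0.56^0·0.44^5 = 0.01649
  k=1: C(5,1)·0.56^1·0.44^4 = 0.10495
  k=2: C(5,2)·0.56^2·0.44^3 = 0.26714
P(X ≤ 2) = 0.38858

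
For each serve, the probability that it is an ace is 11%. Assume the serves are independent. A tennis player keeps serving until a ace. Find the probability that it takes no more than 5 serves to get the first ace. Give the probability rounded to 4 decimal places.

0.4416

Y = number of serves to the first success; geometric, p = 0.11.
P(Y ≤ 5) = 1 − (1−p)^5 = 1 − 0.558406 = 0.441594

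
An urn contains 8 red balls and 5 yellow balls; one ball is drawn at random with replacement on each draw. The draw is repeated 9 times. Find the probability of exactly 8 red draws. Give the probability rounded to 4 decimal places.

0.0712

X ~ Binomial(n=9, p=0.615385).
P(X=8) = C(9,8) · p^8 · (1−p)^1
= 9 · 0.020567 · 0.38462 = 0.071194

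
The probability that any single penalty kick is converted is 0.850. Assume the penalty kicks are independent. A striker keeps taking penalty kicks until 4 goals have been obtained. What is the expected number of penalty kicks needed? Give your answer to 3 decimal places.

Y = total penalty kicks until the fourth success; negative binomial with r=4, p=0.85.
E[Y] = r / p = 4 / 0.85 = 4.70588

4.706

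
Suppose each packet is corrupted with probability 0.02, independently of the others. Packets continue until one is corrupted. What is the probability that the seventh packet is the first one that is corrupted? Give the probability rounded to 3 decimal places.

Geometric (trials to first success), p = 0.02.
P(Y = 7) = (1−p)^6 · p = 0.88584 · 0.02 = 0.01772

0.018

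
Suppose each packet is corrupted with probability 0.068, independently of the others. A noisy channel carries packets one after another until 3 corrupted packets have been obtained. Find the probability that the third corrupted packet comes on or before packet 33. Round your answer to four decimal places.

Finishing within 33 packets ⇔ at least 3 successes in the first 33. With X ~ Binomial(33, 0.068), P(Y ≤ 33) = 1 − P(X ≤ 2).
  k=0: C(33,0)·0.068^0·0.932^33 = 0.097887
  k=1: C(33,1)·0.068^1·0.932^32 = 0.235685
  k=2: C(33,2)·0.068^2·0.932^31 = 0.275134
1 − 0.608707 = 0.391293

0.3913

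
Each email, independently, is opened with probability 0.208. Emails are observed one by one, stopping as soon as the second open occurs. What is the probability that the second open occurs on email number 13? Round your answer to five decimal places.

0.03993

Y = trial on which the second success occurs; negative binomial, r=2, p=0.208.
P(Y=13) = C(12,1) · p^2 · (1−p)^11
= 12 · 0.043264 · 0.076909 = 0.0399287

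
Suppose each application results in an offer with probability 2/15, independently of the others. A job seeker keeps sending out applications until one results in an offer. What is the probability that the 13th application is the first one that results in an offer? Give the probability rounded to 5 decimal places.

Geometric (trials to first success), p = 0.133333.
P(Y = 13) = (1−p)^12 · p = 0.17957 · 0.133333 = 0.0239422

0.02394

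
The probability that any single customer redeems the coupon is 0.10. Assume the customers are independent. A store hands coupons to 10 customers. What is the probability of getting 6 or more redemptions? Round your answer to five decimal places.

0.00015

X ~ Binomial(10, 0.10); P(X ≥ 6) = Σ C(10,k) p^k (1−p)^(10−k) over k:
  k=6: C(10,6)·0.10^6·0.90^4 = 0.0001378
  k=7: C(10,7)·0.10^7·0.90^3 = 0.0000087
  k=8: C(10,8)·0.10^8·0.90^2 = 0.0000004
  k=9: C(10,9)·0.10^9·0.90^1 = 0.0000000
  k=10: C(10,10)·0.10^10·0.90^0 = 0.0000000
Total = 0.0001469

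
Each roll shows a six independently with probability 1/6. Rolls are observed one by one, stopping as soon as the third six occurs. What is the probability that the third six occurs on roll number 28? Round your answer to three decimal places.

Y = trial on which the third success occurs; negative binomial, r=3, p=0.166667.
P(Y=28) = C(27,2) · p^3 · (1−p)^25
= 351 · 0.0046296 · 0.010483 = 0.01703

0.017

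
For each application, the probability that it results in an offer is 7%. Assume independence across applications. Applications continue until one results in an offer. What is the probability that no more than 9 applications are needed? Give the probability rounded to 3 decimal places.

Y = number of applications to the first success; geometric, p = 0.07.
P(Y ≤ 9) = 1 − (1−p)^9 = 1 − 0.52041 = 0.47959

0.480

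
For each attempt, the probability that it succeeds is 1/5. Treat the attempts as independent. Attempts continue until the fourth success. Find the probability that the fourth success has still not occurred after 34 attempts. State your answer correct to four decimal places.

0.0700

Needing more than 34 attempts ⇔ fewer than 4 successes in the first 34. With X ~ Binomial(34, 0.20), P(Y > 34) = P(X ≤ 3).
  k=0: C(34,0)·0.20^0·0.80^34 = 0.000507
  k=1: C(34,1)·0.20^1·0.80^33 = 0.004310
  k=2: C(34,2)·0.20^2·0.80^32 = 0.017779
  k=3: C(34,3)·0.20^3·0.80^31 = 0.047410
P(X ≤ 3) = 0.070006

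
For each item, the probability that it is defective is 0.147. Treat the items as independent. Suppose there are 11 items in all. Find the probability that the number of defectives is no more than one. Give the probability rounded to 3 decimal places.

X ~ Binomial(11, 0.147); P(X ≤ 1) = Σ C(11,k) p^k (1−p)^(11−k) over k:
  k=0: C(11,0)·0.147^0·0.853^11 = 0.17396
  k=1: C(11,1)·0.147^1·0.853^10 = 0.32976
Total = 0.50372

0.504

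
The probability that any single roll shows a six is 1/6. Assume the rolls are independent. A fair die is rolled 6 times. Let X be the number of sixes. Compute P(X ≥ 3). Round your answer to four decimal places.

0.0623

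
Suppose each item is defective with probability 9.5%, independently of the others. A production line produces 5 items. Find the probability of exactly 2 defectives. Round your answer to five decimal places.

0.06689

X ~ Binomial(n=5, p=0.095).
P(X=2) = C(5,2) · p^2 · (1−p)^3
= 10 · 0.009025 · 0.74122 = 0.0668949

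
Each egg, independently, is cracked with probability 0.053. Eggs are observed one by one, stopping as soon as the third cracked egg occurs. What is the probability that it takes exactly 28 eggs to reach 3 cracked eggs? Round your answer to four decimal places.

Y = trial on which the third success occurs; negative binomial, r=3, p=0.053.
P(Y=28) = C(27,2) · p^3 · (1−p)^25
= 351 · 0.00014888 · 0.2563 = 0.013393

0.0134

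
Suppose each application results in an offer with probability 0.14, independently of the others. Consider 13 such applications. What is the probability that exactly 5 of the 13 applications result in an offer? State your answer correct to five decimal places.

X ~ Binomial(n=13, p=0.14).
P(X=5) = C(13,5) · p^5 · (1−p)^8
= 1287 · 5.3782e-05 · 0.29922 = 0.0207113

0.02071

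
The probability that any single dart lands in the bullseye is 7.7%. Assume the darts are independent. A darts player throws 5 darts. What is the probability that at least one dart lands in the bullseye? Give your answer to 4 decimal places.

0.3301

P(at least one) = 1 − P(none) = 1 − (1 − 0.077)^5
= 1 − 0.669898 = 0.330102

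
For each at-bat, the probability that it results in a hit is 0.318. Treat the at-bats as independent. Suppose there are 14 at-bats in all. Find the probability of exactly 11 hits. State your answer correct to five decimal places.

X ~ Binomial(n=14, p=0.318).
P(X=11) = C(14,11) · p^11 · (1−p)^3
= 364 · 3.3628e-06 · 0.31721 = 0.0003883

0.00039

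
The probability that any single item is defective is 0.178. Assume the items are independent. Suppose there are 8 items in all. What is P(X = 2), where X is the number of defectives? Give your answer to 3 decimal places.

0.274

X ~ Binomial(n=8, p=0.178).
P(X=2) = C(8,2) · p^2 · (1−p)^6
= 28 · 0.031684 · 0.30848 = 0.27367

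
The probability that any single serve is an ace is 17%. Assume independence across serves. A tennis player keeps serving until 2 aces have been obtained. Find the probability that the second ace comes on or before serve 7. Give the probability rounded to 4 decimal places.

0.3396

Finishing within 7 serves ⇔ at least 2 successes in the first 7. With X ~ Binomial(7, 0.17), P(Y ≤ 7) = 1 − P(X ≤ 1).
  k=0: C(7,0)·0.17^0·0.83^7 = 0.271361
  k=1: C(7,1)·0.17^1·0.83^6 = 0.389059
1 − 0.660420 = 0.339580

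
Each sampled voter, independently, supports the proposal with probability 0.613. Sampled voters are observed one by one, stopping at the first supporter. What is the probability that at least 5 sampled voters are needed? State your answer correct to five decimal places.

0.02243

Y = number of sampled voters to the first success; geometric, p = 0.613.
P(Y > 4) = P(first 4 all fail) = (1−p)^4 = 0.0224308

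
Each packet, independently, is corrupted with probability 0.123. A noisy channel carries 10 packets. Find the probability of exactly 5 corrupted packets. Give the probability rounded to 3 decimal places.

X ~ Binomial(n=10, p=0.123).
P(X=5) = C(10,5) · p^5 · (1−p)^5
= 252 · 2.8153e-05 · 0.5188 = 0.00368

0.004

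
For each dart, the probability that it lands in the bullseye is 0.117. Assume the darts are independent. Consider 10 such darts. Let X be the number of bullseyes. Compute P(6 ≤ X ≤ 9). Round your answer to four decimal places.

X ~ Binomial(10, 0.117); P(6 ≤ X ≤ 9) = Σ C(10,k) p^k (1−p)^(10−k) over k:
  k=6: C(10,6)·0.117^6·0.883^4 = 0.000327
  k=7: C(10,7)·0.117^7·0.883^3 = 0.000025
  k=8: C(10,8)·0.117^8·0.883^2 = 0.000001
  k=9: C(10,9)·0.117^9·0.883^1 = 0.000000
Total = 0.000354

0.0004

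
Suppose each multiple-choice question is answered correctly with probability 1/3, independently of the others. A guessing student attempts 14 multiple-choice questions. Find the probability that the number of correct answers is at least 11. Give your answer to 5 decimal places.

0.00069

X ~ Binomial(14, 0.333333); P(X ≥ 11) = Σ C(14,k) p^k (1−p)^(14−k) over k:
  k=11: C(14,11)·0.333333^11·0.666667^3 = 0.0006088
  k=12: C(14,12)·0.333333^12·0.666667^2 = 0.0000761
  k=13: C(14,13)·0.333333^13·0.666667^1 = 0.0000059
  k=14: C(14,14)·0.333333^14·0.666667^0 = 0.0000002
Total = 0.0006910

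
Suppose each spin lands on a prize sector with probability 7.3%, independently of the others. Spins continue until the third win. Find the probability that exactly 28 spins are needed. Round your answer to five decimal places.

Y = trial on which the third success occurs; negative binomial, r=3, p=0.073.
P(Y=28) = C(27,2) · p^3 · (1−p)^25
= 351 · 0.00038902 · 0.15031 = 0.0205243

0.02052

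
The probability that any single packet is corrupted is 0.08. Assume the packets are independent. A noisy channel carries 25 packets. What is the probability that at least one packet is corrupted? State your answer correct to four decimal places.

P(at least one) = 1 − P(none) = 1 − (1 − 0.08)^25
= 1 − 0.124364 = 0.875636

0.8756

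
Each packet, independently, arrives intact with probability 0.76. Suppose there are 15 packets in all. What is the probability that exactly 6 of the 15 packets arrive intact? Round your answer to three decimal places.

0.003

X ~ Binomial(n=15, p=0.76).
P(X=6) = C(15,6) · p^6 · (1−p)^9
= 5005 · 0.1927 · 2.6418e-06 = 0.00255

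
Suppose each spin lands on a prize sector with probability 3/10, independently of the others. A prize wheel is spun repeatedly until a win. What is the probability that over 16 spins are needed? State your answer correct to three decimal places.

Y = number of spins to the first success; geometric, p = 0.30.
P(Y > 16) = P(first 16 all fail) = (1−p)^16 = 0.00332

0.003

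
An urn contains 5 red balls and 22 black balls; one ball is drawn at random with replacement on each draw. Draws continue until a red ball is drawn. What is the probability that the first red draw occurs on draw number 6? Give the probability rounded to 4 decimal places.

0.0665

Geometric (trials to first success), p = 0.185185.
P(Y = 6) = (1−p)^5 · p = 0.35917 · 0.185185 = 0.066512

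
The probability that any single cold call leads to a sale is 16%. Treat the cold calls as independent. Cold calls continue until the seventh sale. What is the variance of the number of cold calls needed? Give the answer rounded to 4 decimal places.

Y = total cold calls until the seventh success; negative binomial with r=7, p=0.16.
Var(Y) = r(1−p)/p² = 7·0.84 / 0.16² = 229.687500

229.6875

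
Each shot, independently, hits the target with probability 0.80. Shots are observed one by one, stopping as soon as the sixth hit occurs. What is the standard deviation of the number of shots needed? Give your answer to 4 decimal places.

Y = total shots until the sixth success; negative binomial with r=6, p=0.80.
SD(Y) = √[r(1−p)/p²] = √(1.875000) = 1.369306

1.3693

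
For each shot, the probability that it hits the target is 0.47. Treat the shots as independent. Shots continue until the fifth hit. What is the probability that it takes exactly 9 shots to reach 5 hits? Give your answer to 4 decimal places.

0.1267

Y = trial on which the fifth success occurs; negative binomial, r=5, p=0.47.
P(Y=9) = C(8,4) · p^5 · (1−p)^4
= 70 · 0.022935 · 0.078905 = 0.126675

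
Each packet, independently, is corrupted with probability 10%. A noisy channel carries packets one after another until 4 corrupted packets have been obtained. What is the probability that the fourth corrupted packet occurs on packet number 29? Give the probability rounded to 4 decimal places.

0.0235

Y = trial on which the fourth success occurs; negative binomial, r=4, p=0.10.
P(Y=29) = C(28,3) · p^4 · (1−p)^25
= 3276 · 0.0001 · 0.07179 = 0.023518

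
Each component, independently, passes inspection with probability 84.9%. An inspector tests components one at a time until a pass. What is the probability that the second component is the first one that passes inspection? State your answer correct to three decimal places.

0.128

Geometric (trials to first success), p = 0.849.
P(Y = 2) = (1−p)^1 · p = 0.151 · 0.849 = 0.12820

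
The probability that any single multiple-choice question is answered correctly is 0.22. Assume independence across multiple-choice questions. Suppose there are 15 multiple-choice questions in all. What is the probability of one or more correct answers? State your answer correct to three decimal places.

P(at least one) = 1 − P(none) = 1 − (1 − 0.22)^15
= 1 − 0.02407 = 0.97593

0.976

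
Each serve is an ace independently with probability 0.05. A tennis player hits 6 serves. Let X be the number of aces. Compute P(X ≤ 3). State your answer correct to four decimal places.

0.9999

X ~ Binomial(6, 0.05); P(X ≤ 3) = Σ C(6,k) p^k (1−p)^(6−k) over k:
  k=0: C(6,0)·0.05^0·0.95^6 = 0.735092
  k=1: C(6,1)·0.05^1·0.95^5 = 0.232134
  k=2: C(6,2)·0.05^2·0.95^4 = 0.030544
  k=3: C(6,3)·0.05^3·0.95^3 = 0.002143
Total = 0.999914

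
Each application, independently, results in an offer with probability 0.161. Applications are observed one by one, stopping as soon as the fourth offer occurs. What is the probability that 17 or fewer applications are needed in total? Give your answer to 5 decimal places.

0.28811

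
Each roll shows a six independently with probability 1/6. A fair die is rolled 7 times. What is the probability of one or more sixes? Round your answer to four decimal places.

0.7209

P(at least one) = 1 − P(none) = 1 − (1 − 0.166667)^7
= 1 − 0.279082 = 0.720918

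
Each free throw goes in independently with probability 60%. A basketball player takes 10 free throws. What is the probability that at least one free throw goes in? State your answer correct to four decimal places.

P(at least one) = 1 − P(none) = 1 − (1 − 0.60)^10
= 1 − 0.000105 = 0.999895

0.9999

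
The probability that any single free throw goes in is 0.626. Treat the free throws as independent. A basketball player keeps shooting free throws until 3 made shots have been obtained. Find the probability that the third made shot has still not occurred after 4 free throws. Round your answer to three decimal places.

Needing more than 4 free throws ⇔ fewer than 3 successes in the first 4. With X ~ Binomial(4, 0.626), P(Y > 4) = P(X ≤ 2).
  k=0: C(4,0)·0.626^0·0.374^4 = 0.01957
  k=1: C(4,1)·0.626^1·0.374^3 = 0.13099
  k=2: C(4,2)·0.626^2·0.374^2 = 0.32888
P(X ≤ 2) = 0.47944

0.479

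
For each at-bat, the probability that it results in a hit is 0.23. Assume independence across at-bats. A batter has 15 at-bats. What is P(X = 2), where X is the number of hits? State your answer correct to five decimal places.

0.18579

X ~ Binomial(n=15, p=0.23).
P(X=2) = C(15,2) · p^2 · (1−p)^13
= 105 · 0.0529 · 0.033449 = 0.1857909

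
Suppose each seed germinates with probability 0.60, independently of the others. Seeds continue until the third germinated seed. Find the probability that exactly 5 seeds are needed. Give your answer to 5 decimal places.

0.20736

Y = trial on which the third success occurs; negative binomial, r=3, p=0.60.
P(Y=5) = C(4,2) · p^3 · (1−p)^2
= 6 · 0.216 · 0.16 = 0.2073600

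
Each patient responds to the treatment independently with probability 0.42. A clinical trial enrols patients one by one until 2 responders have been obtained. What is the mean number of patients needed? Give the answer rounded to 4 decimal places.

4.7619

Y = total patients until the second success; negative binomial with r=2, p=0.42.
E[Y] = r / p = 2 / 0.42 = 4.761905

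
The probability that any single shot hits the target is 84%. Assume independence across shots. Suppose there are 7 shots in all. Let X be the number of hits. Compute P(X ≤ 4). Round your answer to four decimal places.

X ~ Binomial(7, 0.84); P(X ≤ 4) = Σ C(7,k) p^k (1−p)^(7−k) over k:
  k=0: C(7,0)·0.84^0·0.16^7 = 0.000003
  k=1: C(7,1)·0.84^1·0.16^6 = 0.000099
  k=2: C(7,2)·0.84^2·0.16^5 = 0.001554
  k=3: C(7,3)·0.84^3·0.16^4 = 0.013595
  k=4: C(7,4)·0.84^4·0.16^3 = 0.071375
Total = 0.086625

0.0866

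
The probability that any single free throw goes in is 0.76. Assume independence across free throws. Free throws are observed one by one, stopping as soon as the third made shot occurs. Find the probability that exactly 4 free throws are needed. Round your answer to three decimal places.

Y = trial on which the third success occurs; negative binomial, r=3, p=0.76.
P(Y=4) = C(3,2) · p^3 · (1−p)^1
= 3 · 0.43898 · 0.24 = 0.31606

0.316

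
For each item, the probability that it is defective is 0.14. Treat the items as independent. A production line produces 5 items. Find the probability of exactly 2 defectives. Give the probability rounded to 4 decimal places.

X ~ Binomial(n=5, p=0.14).
P(X=2) = C(5,2) · p^2 · (1−p)^3
= 10 · 0.0196 · 0.63606 = 0.124667

0.1247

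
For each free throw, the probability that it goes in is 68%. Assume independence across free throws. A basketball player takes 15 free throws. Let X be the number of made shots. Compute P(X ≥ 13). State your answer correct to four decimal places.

X ~ Binomial(15, 0.68); P(X ≥ 13) = Σ C(15,k) p^k (1−p)^(15−k) over k:
  k=13: C(15,13)·0.68^13·0.32^2 = 0.071467
  k=14: C(15,14)·0.68^14·0.32^1 = 0.021695
  k=15: C(15,15)·0.68^15·0.32^0 = 0.003074
Total = 0.096236

0.0962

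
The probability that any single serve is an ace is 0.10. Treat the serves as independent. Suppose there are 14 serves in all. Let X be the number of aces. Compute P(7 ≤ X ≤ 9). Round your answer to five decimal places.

0.00018

X ~ Binomial(14, 0.10); P(7 ≤ X ≤ 9) = Σ C(14,k) p^k (1−p)^(14−k) over k:
  k=7: C(14,7)·0.10^7·0.90^7 = 0.0001642
  k=8: C(14,8)·0.10^8·0.90^6 = 0.0000160
  k=9: C(14,9)·0.10^9·0.90^5 = 0.0000012
Total = 0.0001813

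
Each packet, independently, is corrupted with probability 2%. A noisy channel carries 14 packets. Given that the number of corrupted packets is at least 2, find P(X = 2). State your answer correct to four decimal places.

0.9205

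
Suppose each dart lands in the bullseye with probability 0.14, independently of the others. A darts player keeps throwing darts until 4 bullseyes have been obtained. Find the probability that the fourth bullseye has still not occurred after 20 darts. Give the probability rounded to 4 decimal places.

0.6959

Needing more than 20 darts ⇔ fewer than 4 successes in the first 20. With X ~ Binomial(20, 0.14), P(Y > 20) = P(X ≤ 3).
  k=0: C(20,0)·0.14^0·0.86^20 = 0.048974
  k=1: C(20,1)·0.14^1·0.86^19 = 0.159451
  k=2: C(20,2)·0.14^2·0.86^18 = 0.246594
  k=3: C(20,3)·0.14^3·0.86^17 = 0.240859
P(X ≤ 3) = 0.695878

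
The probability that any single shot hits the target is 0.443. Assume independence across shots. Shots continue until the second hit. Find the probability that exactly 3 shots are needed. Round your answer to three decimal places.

0.219

Y = trial on which the second success occurs; negative binomial, r=2, p=0.443.
P(Y=3) = C(2,1) · p^2 · (1−p)^1
= 2 · 0.19625 · 0.557 = 0.21862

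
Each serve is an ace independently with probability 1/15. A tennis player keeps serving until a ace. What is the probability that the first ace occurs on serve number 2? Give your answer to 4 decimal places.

0.0622

Geometric (trials to first success), p = 0.066667.
P(Y = 2) = (1−p)^1 · p = 0.93333 · 0.066667 = 0.062222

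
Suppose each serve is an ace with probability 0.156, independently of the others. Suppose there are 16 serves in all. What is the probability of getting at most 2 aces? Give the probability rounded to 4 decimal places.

0.5341

X ~ Binomial(16, 0.156); P(X ≤ 2) = Σ C(16,k) p^k (1−p)^(16−k) over k:
  k=0: C(16,0)·0.156^0·0.844^16 = 0.066295
  k=1: C(16,1)·0.156^1·0.844^15 = 0.196057
  k=2: C(16,2)·0.156^2·0.844^14 = 0.271785
Total = 0.534136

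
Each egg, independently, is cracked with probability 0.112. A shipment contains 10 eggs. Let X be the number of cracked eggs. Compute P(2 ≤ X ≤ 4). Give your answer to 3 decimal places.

0.308

X ~ Binomial(10, 0.112); P(2 ≤ X ≤ 4) = Σ C(10,k) p^k (1−p)^(10−k) over k:
  k=2: C(10,2)·0.112^2·0.888^8 = 0.21825
  k=3: C(10,3)·0.112^3·0.888^7 = 0.07341
  k=4: C(10,4)·0.112^4·0.888^6 = 0.01620
Total = 0.30786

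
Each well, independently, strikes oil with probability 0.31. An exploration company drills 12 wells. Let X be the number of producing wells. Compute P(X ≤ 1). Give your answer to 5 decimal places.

X ~ Binomial(12, 0.31); P(X ≤ 1) = Σ C(12,k) p^k (1−p)^(12−k) over k:
  k=0: C(12,0)·0.31^0·0.69^12 = 0.0116463
  k=1: C(12,1)·0.31^1·0.69^11 = 0.0627889
Total = 0.0744352

0.07444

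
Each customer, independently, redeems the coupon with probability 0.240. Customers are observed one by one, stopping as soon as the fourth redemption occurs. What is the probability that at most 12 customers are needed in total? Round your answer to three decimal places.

0.320

Finishing within 12 customers ⇔ at least 4 successes in the first 12. With X ~ Binomial(12, 0.24), P(Y ≤ 12) = 1 − P(X ≤ 3).
  k=0: C(12,0)·0.24^0·0.76^12 = 0.03713
  k=1: C(12,1)·0.24^1·0.76^11 = 0.14072
  k=2: C(12,2)·0.24^2·0.76^10 = 0.24440
  k=3: C(12,3)·0.24^3·0.76^9 = 0.25726
1 − 0.67951 = 0.32049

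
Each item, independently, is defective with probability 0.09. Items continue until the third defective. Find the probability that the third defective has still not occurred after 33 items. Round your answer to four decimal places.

0.4196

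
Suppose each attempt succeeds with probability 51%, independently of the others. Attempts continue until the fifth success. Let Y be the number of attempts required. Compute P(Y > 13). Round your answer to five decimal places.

0.11834

Needing more than 13 attempts ⇔ fewer than 5 successes in the first 13. With X ~ Binomial(13, 0.51), P(Y > 13) = P(X ≤ 4).
  k=0: C(13,0)·0.51^0·0.49^13 = 0.0000939
  k=1: C(13,1)·0.51^1·0.49^12 = 0.0012702
  k=2: C(13,2)·0.51^2·0.49^11 = 0.0079322
  k=3: C(13,3)·0.51^3·0.49^10 = 0.0302717
  k=4: C(13,4)·0.51^4·0.49^9 = 0.0787683
P(X ≤ 4) = 0.1183363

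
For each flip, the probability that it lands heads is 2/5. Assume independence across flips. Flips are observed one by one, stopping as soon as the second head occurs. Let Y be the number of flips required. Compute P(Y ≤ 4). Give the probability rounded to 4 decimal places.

0.5248

Finishing within 4 flips ⇔ at least 2 successes in the first 4. With X ~ Binomial(4, 0.40), P(Y ≤ 4) = 1 − P(X ≤ 1).
  k=0: C(4,0)·0.40^0·0.60^4 = 0.129600
  k=1: C(4,1)·0.40^1·0.60^3 = 0.345600
1 − 0.475200 = 0.524800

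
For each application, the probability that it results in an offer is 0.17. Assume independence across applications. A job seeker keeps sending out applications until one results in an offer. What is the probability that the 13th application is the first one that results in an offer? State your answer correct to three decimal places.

0.018

Geometric (trials to first success), p = 0.17.
P(Y = 13) = (1−p)^12 · p = 0.10689 · 0.17 = 0.01817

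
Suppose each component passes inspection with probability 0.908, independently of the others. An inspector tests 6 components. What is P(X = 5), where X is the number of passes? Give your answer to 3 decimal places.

X ~ Binomial(n=6, p=0.908).
P(X=5) = C(6,5) · p^5 · (1−p)^1
= 6 · 0.6172 · 0.092 = 0.34070

0.341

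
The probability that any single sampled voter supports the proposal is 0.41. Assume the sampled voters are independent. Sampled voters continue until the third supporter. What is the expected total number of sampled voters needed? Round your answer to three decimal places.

Y = total sampled voters until the third success; negative binomial with r=3, p=0.41.
E[Y] = r / p = 3 / 0.41 = 7.31707

7.317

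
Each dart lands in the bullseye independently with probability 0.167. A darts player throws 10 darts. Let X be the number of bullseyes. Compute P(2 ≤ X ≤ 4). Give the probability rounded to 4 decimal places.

X ~ Binomial(10, 0.167); P(2 ≤ X ≤ 4) = Σ C(10,k) p^k (1−p)^(10−k) over k:
  k=2: C(10,2)·0.167^2·0.833^8 = 0.290941
  k=3: C(10,3)·0.167^3·0.833^7 = 0.155541
  k=4: C(10,4)·0.167^4·0.833^6 = 0.054570
Total = 0.501053

0.5011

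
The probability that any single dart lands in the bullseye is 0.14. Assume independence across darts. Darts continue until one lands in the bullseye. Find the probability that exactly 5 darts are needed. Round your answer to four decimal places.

Geometric (trials to first success), p = 0.14.
P(Y = 5) = (1−p)^4 · p = 0.54701 · 0.14 = 0.076581

0.0766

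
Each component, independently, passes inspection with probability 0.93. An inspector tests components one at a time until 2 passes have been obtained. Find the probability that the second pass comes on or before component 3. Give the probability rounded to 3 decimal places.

Finishing within 3 components ⇔ at least 2 successes in the first 3. With X ~ Binomial(3, 0.93), P(Y ≤ 3) = 1 − P(X ≤ 1).
  k=0: C(3,0)·0.93^0·0.07^3 = 0.00034
  k=1: C(3,1)·0.93^1·0.07^2 = 0.01367
1 − 0.01401 = 0.98599

0.986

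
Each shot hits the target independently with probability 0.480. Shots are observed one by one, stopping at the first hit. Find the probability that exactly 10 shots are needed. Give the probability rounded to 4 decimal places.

Geometric (trials to first success), p = 0.48.
P(Y = 10) = (1−p)^9 · p = 0.0027799 · 0.48 = 0.001334

0.0013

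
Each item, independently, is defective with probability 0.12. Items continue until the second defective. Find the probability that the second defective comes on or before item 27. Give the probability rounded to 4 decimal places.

0.8516

Finishing within 27 items ⇔ at least 2 successes in the first 27. With X ~ Binomial(27, 0.12), P(Y ≤ 27) = 1 − P(X ≤ 1).
  k=0: C(27,0)·0.12^0·0.88^27 = 0.031698
  k=1: C(27,1)·0.12^1·0.88^26 = 0.116706
1 − 0.148404 = 0.851596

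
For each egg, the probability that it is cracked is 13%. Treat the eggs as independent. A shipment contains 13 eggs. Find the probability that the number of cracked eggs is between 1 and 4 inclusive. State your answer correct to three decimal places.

X ~ Binomial(13, 0.13); P(1 ≤ X ≤ 4) = Σ C(13,k) p^k (1−p)^(13−k) over k:
  k=1: C(13,1)·0.13^1·0.87^12 = 0.31777
  k=2: C(13,2)·0.13^2·0.87^11 = 0.28490
  k=3: C(13,3)·0.13^3·0.87^10 = 0.15609
  k=4: C(13,4)·0.13^4·0.87^9 = 0.05831
Total = 0.81708

0.817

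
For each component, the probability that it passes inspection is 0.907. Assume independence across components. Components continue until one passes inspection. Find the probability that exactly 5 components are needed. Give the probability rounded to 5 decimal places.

Geometric (trials to first success), p = 0.907.
P(Y = 5) = (1−p)^4 · p = 7.4805e-05 · 0.907 = 0.0000678

0.00007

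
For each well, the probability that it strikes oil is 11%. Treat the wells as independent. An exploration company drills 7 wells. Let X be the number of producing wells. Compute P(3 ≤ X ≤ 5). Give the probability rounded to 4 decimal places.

X ~ Binomial(7, 0.11); P(3 ≤ X ≤ 5) = Σ C(7,k) p^k (1−p)^(7−k) over k:
  k=3: C(7,3)·0.11^3·0.89^4 = 0.029228
  k=4: C(7,4)·0.11^4·0.89^3 = 0.003613
  k=5: C(7,5)·0.11^5·0.89^2 = 0.000268
Total = 0.033109

0.0331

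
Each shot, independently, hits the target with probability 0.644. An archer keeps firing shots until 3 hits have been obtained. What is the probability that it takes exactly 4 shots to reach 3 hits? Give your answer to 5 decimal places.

0.28525

Y = trial on which the third success occurs; negative binomial, r=3, p=0.644.
P(Y=4) = C(3,2) · p^3 · (1−p)^1
= 3 · 0.26709 · 0.356 = 0.2852521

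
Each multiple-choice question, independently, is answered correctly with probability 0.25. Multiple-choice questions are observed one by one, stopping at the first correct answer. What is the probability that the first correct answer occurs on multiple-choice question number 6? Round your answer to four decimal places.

Geometric (trials to first success), p = 0.25.
P(Y = 6) = (1−p)^5 · p = 0.2373 · 0.25 = 0.059326

0.0593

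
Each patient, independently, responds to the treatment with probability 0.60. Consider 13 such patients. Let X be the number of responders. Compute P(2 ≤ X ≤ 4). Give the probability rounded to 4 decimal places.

X ~ Binomial(13, 0.60); P(2 ≤ X ≤ 4) = Σ C(13,k) p^k (1−p)^(13−k) over k:
  k=2: C(13,2)·0.60^2·0.40^11 = 0.001178
  k=3: C(13,3)·0.60^3·0.40^10 = 0.006478
  k=4: C(13,4)·0.60^4·0.40^9 = 0.024291
Total = 0.031947

0.0319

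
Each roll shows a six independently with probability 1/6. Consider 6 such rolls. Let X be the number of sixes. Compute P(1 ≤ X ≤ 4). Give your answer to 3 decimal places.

0.664

X ~ Binomial(6, 0.166667); P(1 ≤ X ≤ 4) = Σ C(6,k) p^k (1−p)^(6−k) over k:
  k=1: C(6,1)·0.166667^1·0.833333^5 = 0.40188
  k=2: C(6,2)·0.166667^2·0.833333^4 = 0.20094
  k=3: C(6,3)·0.166667^3·0.833333^3 = 0.05358
  k=4: C(6,4)·0.166667^4·0.833333^2 = 0.00804
Total = 0.66444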